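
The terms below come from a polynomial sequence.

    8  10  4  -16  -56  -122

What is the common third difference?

D1: 2, -6, -20, -40, -66
D2: -8, -14, -20, -26
D3: -6, -6, -6

-6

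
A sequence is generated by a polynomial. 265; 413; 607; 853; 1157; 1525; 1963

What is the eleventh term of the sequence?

Δ: 148, 194, 246, 304, 368, 438
Δ²: 46, 52, 58, 64, 70
Δ³: 6, 6, 6, 6
The third differences are constant (6).
70 + 6 = 76;  438 + 76 = 514;  1963 + 514 = 2477
76 + 6 = 82;  514 + 82 = 596;  2477 + 596 = 3073
82 + 6 = 88;  596 + 88 = 684;  3073 + 684 = 3757
88 + 6 = 94;  684 + 94 = 778;  3757 + 778 = 4535

4535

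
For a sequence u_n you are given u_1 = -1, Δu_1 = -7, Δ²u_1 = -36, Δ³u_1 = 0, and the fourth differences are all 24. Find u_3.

Build the table forward from the leading diagonal:
Fourth differences: 24, 24, 24
Third differences: 0, 24, 48
Second differences: -36, -36, -12
First differences: -7, -43, -79
u: -1, -8, -51

-51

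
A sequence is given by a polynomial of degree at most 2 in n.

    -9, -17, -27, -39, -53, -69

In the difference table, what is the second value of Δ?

Δ: -8, -10, -12, -14, -16
Δ²: -2, -2, -2, -2

-10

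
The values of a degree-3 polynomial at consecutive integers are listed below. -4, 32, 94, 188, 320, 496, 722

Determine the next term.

D1: 36, 62, 94, 132, 176, 226
D2: 26, 32, 38, 44, 50
D3: 6, 6, 6, 6
Constant third difference = 6, so extend:
50 + 6 = 56;  226 + 56 = 282;  722 + 282 = 1004

1004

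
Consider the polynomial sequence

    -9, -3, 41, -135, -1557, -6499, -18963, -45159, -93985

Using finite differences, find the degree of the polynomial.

First differences: 6, 44, -176, -1422, -4942, -12464, -26196, -48826
Second differences: 38, -220, -1246, -3520, -7522, -13732, -22630
Third differences: -258, -1026, -2274, -4002, -6210, -8898
Fourth differences: -768, -1248, -1728, -2208, -2688
Fifth differences: -480, -480, -480, -480
The fifth differences are constant, so the polynomial has degree 5.

5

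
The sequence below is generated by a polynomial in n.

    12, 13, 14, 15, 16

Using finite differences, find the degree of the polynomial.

D1: 1, 1, 1, 1
The first differences are constant, so the polynomial has degree 1.

1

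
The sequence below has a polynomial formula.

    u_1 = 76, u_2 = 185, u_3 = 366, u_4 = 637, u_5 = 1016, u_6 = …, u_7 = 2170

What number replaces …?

1521

Using the first 5 terms:
109, 181, 271, 379
72, 90, 108
18, 18
Constant third difference = 18.
Extend forward: 108 + 18 = 126;  379 + 126 = 505;  1016 + 505 = 1521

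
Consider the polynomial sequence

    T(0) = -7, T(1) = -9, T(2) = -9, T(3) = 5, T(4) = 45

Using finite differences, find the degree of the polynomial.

3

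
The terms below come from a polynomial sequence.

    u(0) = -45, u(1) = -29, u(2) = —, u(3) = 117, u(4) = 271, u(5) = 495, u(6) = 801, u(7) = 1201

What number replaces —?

Using the last 5 terms:
Δ: 154  224  306  400
Δ²: 70  82  94
Δ³: 12  12
Constant third difference = 12.
Extend backward: 70 − 12 = 58;  154 − 58 = 96;  117 − 96 = 21

21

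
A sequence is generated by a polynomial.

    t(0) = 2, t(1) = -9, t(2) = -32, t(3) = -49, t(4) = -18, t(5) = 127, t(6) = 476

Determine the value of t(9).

Δ: -11 , -23 , -17 , 31 , 145 , 349
Δ²: -12 , 6 , 48 , 114 , 204
Δ³: 18 , 42 , 66 , 90
Δ⁴: 24 , 24 , 24
Constant fourth difference = 24, so extend:
90 + 24 = 114;  204 + 114 = 318;  349 + 318 = 667;  476 + 667 = 1143
114 + 24 = 138;  318 + 138 = 456;  667 + 456 = 1123;  1143 + 1123 = 2266
138 + 24 = 162;  456 + 162 = 618;  1123 + 618 = 1741;  2266 + 1741 = 4007

4007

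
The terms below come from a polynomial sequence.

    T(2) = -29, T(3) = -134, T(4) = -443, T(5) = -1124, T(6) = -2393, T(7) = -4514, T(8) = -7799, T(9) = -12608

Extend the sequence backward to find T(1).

-8

Δ: -105, -309, -681, -1269, -2121, -3285, -4809
Δ²: -204, -372, -588, -852, -1164, -1524
Δ³: -168, -216, -264, -312, -360
Δ⁴: -48, -48, -48, -48
The fourth differences are constant at -48.
Work back: -168 + 48 = -120;  -204 + 120 = -84;  -105 + 84 = -21;  -29 + 21 = -8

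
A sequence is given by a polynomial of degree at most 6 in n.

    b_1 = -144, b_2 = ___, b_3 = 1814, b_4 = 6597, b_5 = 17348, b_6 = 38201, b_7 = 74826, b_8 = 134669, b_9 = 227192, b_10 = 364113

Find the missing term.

161

Using the last 8 terms:
Δ: 4783  10751  20853  36625  59843  92523  136921
Δ²: 5968  10102  15772  23218  32680  44398
Δ³: 4134  5670  7446  9462  11718
Δ⁴: 1536  1776  2016  2256
Δ⁵: 240  240  240
Constant fifth difference = 240.
Extend backward: 1536 − 240 = 1296;  4134 − 1296 = 2838;  5968 − 2838 = 3130;  4783 − 3130 = 1653;  1814 − 1653 = 161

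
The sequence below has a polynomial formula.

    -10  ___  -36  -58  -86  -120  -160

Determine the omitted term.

Using the last 5 terms:
Δ: -22  -28  -34  -40
Δ²: -6  -6  -6
Constant second difference = -6.
Extend backward: -22 + 6 = -16;  -36 + 16 = -20

-20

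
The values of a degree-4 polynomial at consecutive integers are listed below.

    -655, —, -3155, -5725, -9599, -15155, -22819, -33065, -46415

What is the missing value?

Using the last 7 terms:
Δ: -2570  -3874  -5556  -7664  -10246  -13350
Δ²: -1304  -1682  -2108  -2582  -3104
Δ³: -378  -426  -474  -522
Δ⁴: -48  -48  -48
Constant fourth difference = -48.
Extend backward: -378 + 48 = -330;  -1304 + 330 = -974;  -2570 + 974 = -1596;  -3155 + 1596 = -1559

-1559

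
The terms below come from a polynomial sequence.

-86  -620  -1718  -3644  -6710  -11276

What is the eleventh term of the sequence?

Δ: -534 , -1098 , -1926 , -3066 , -4566
Δ²: -564 , -828 , -1140 , -1500
Δ³: -264 , -312 , -360
Δ⁴: -48 , -48
The fourth differences are constant (-48).
-360 − 48 = -408;  -1500 − 408 = -1908;  -4566 − 1908 = -6474;  -11276 − 6474 = -17750
-408 − 48 = -456;  -1908 − 456 = -2364;  -6474 − 2364 = -8838;  -17750 − 8838 = -26588
-456 − 48 = -504;  -2364 − 504 = -2868;  -8838 − 2868 = -11706;  -26588 − 11706 = -38294
-504 − 48 = -552;  -2868 − 552 = -3420;  -11706 − 3420 = -15126;  -38294 − 15126 = -53420
-552 − 48 = -600;  -3420 − 600 = -4020;  -15126 − 4020 = -19146;  -53420 − 19146 = -72566

-72566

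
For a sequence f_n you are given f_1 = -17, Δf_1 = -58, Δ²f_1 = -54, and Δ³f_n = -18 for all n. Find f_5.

-645

Build the table forward from the leading diagonal:
Δ³: -18, -18, -18, -18, -18
Δ²: -54, -72, -90, -108, -126
Δ: -58, -112, -184, -274, -382
f: -17, -75, -187, -371, -645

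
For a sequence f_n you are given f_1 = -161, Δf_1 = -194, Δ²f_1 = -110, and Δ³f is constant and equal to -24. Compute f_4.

Build the table forward from the leading diagonal:
D3: -24  -24  -24  -24
D2: -110  -134  -158  -182
D1: -194  -304  -438  -596
f: -161  -355  -659  -1097

-1097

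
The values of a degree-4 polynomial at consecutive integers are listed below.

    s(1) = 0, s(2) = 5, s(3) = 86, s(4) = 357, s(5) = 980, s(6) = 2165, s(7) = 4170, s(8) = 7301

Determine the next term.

5  81  271  623  1185  2005  3131
76  190  352  562  820  1126
114  162  210  258  306
48  48  48  48
The fourth differences are constant (48).
306 + 48 = 354;  1126 + 354 = 1480;  3131 + 1480 = 4611;  7301 + 4611 = 11912

11912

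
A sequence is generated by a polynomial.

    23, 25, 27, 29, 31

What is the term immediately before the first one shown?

Δ: 2, 2, 2, 2
The first differences are constant at 2.
Work back: 23 − 2 = 21

21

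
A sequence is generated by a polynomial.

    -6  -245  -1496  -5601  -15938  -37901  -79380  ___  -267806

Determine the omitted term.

-151241

Using the first 7 terms:
-239, -1251, -4105, -10337, -21963, -41479
-1012, -2854, -6232, -11626, -19516
-1842, -3378, -5394, -7890
-1536, -2016, -2496
-480, -480
Constant fifth difference = -480.
Extend forward: -2496 − 480 = -2976;  -7890 − 2976 = -10866;  -19516 − 10866 = -30382;  -41479 − 30382 = -71861;  -79380 − 71861 = -151241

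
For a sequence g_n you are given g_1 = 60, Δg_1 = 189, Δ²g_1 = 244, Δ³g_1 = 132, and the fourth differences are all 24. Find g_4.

1491

Build the table forward from the leading diagonal:
Fourth differences: 24, 24, 24, 24
Third differences: 132, 156, 180, 204
Second differences: 244, 376, 532, 712
First differences: 189, 433, 809, 1341
g: 60, 249, 682, 1491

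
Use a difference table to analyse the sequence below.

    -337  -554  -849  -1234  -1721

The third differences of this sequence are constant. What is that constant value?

-12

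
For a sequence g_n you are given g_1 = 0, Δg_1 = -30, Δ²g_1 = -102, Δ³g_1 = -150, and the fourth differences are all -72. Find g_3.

-162

Build the table forward from the leading diagonal:
Δ⁴: -72, -72, -72
Δ³: -150, -222, -294
Δ²: -102, -252, -474
Δ: -30, -132, -384
g: 0, -30, -162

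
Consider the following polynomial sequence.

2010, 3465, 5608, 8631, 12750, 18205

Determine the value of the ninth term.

D1: 1455, 2143, 3023, 4119, 5455
D2: 688, 880, 1096, 1336
D3: 192, 216, 240
D4: 24, 24
Constant fourth difference = 24, so extend:
240 + 24 = 264;  1336 + 264 = 1600;  5455 + 1600 = 7055;  18205 + 7055 = 25260
264 + 24 = 288;  1600 + 288 = 1888;  7055 + 1888 = 8943;  25260 + 8943 = 34203
288 + 24 = 312;  1888 + 312 = 2200;  8943 + 2200 = 11143;  34203 + 11143 = 45346

45346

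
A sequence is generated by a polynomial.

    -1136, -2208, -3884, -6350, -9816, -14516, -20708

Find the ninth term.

-38720

First differences: -1072, -1676, -2466, -3466, -4700, -6192
Second differences: -604, -790, -1000, -1234, -1492
Third differences: -186, -210, -234, -258
Fourth differences: -24, -24, -24
Fourth differences constant at -24.
-258 − 24 = -282;  -1492 − 282 = -1774;  -6192 − 1774 = -7966;  -20708 − 7966 = -28674
-282 − 24 = -306;  -1774 − 306 = -2080;  -7966 − 2080 = -10046;  -28674 − 10046 = -38720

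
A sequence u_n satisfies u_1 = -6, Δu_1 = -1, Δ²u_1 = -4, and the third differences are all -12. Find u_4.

Build the table forward from the leading diagonal:
D3: -12, -12, -12, -12
D2: -4, -16, -28, -40
D1: -1, -5, -21, -49
u: -6, -7, -12, -33

-33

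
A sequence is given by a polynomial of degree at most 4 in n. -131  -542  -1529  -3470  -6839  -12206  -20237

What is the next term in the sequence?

-31694

Δ: -411  -987  -1941  -3369  -5367  -8031
Δ²: -576  -954  -1428  -1998  -2664
Δ³: -378  -474  -570  -666
Δ⁴: -96  -96  -96
Constant fourth difference = -96, so extend:
-666 − 96 = -762;  -2664 − 762 = -3426;  -8031 − 3426 = -11457;  -20237 − 11457 = -31694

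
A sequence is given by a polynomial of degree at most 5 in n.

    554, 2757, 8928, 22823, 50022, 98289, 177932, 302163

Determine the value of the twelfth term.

First differences: 2203, 6171, 13895, 27199, 48267, 79643, 124231
Second differences: 3968, 7724, 13304, 21068, 31376, 44588
Third differences: 3756, 5580, 7764, 10308, 13212
Fourth differences: 1824, 2184, 2544, 2904
Fifth differences: 360, 360, 360
The fifth differences are constant (360).
2904 + 360 = 3264;  13212 + 3264 = 16476;  44588 + 16476 = 61064;  124231 + 61064 = 185295;  302163 + 185295 = 487458
3264 + 360 = 3624;  16476 + 3624 = 20100;  61064 + 20100 = 81164;  185295 + 81164 = 266459;  487458 + 266459 = 753917
3624 + 360 = 3984;  20100 + 3984 = 24084;  81164 + 24084 = 105248;  266459 + 105248 = 371707;  753917 + 371707 = 1125624
3984 + 360 = 4344;  24084 + 4344 = 28428;  105248 + 28428 = 133676;  371707 + 133676 = 505383;  1125624 + 505383 = 1631007

1631007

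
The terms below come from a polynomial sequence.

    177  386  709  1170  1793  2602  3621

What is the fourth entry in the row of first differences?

Δ: 209, 323, 461, 623, 809, 1019
Δ²: 114, 138, 162, 186, 210
Δ³: 24, 24, 24, 24

623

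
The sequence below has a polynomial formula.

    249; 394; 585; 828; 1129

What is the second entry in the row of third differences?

Δ: 145, 191, 243, 301
Δ²: 46, 52, 58
Δ³: 6, 6

6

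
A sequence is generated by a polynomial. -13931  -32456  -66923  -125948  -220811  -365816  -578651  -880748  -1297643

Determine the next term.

-1859336

Δ: -18525  -34467  -59025  -94863  -145005  -212835  -302097  -416895
Δ²: -15942  -24558  -35838  -50142  -67830  -89262  -114798
Δ³: -8616  -11280  -14304  -17688  -21432  -25536
Δ⁴: -2664  -3024  -3384  -3744  -4104
Δ⁵: -360  -360  -360  -360
Fifth differences constant at -360.
-4104 − 360 = -4464;  -25536 − 4464 = -30000;  -114798 − 30000 = -144798;  -416895 − 144798 = -561693;  -1297643 − 561693 = -1859336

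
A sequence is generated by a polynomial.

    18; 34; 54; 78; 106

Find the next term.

First differences: 16, 20, 24, 28
Second differences: 4, 4, 4
Second differences constant at 4.
28 + 4 = 32;  106 + 32 = 138

138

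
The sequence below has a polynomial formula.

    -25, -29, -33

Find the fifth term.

First differences: -4  -4
First differences constant at -4.
-33 − 4 = -37
-37 − 4 = -41

-41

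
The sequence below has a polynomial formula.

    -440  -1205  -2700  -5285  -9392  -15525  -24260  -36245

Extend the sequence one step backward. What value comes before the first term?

First differences: -765  -1495  -2585  -4107  -6133  -8735  -11985
Second differences: -730  -1090  -1522  -2026  -2602  -3250
Third differences: -360  -432  -504  -576  -648
Fourth differences: -72  -72  -72  -72
The fourth differences are constant at -72.
Work back: -360 + 72 = -288;  -730 + 288 = -442;  -765 + 442 = -323;  -440 + 323 = -117

-117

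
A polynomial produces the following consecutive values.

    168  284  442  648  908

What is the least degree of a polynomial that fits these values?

Δ: 116, 158, 206, 260
Δ²: 42, 48, 54
Δ³: 6, 6
The third differences are constant, so the polynomial has degree 3.

3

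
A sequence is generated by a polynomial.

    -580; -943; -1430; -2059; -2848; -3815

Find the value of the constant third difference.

D1: -363, -487, -629, -789, -967
D2: -124, -142, -160, -178
D3: -18, -18, -18

-18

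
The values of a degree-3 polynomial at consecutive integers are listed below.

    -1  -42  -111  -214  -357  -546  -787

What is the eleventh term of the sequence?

-2391

-41 , -69 , -103 , -143 , -189 , -241
-28 , -34 , -40 , -46 , -52
-6 , -6 , -6 , -6
Third differences constant at -6.
-52 − 6 = -58;  -241 − 58 = -299;  -787 − 299 = -1086
-58 − 6 = -64;  -299 − 64 = -363;  -1086 − 363 = -1449
-64 − 6 = -70;  -363 − 70 = -433;  -1449 − 433 = -1882
-70 − 6 = -76;  -433 − 76 = -509;  -1882 − 509 = -2391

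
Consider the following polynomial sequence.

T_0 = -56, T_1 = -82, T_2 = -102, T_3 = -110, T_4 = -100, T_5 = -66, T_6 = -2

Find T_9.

D1: -26 , -20 , -8 , 10 , 34 , 64
D2: 6 , 12 , 18 , 24 , 30
D3: 6 , 6 , 6 , 6
Third differences constant at 6.
30 + 6 = 36;  64 + 36 = 100;  -2 + 100 = 98
36 + 6 = 42;  100 + 42 = 142;  98 + 142 = 240
42 + 6 = 48;  142 + 48 = 190;  240 + 190 = 430

430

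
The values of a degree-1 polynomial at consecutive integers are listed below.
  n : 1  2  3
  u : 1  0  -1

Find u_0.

2

Δ: -1, -1
The first differences are constant at -1.
Work back: 1 + 1 = 2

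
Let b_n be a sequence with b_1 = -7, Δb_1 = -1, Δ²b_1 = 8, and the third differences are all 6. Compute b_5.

61

Build the table forward from the leading diagonal:
D3: 6  6  6  6  6
D2: 8  14  20  26  32
D1: -1  7  21  41  67
b: -7  -8  -1  20  61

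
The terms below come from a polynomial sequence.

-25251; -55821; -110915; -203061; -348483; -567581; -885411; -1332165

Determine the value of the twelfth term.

First differences: -30570  -55094  -92146  -145422  -219098  -317830  -446754
Second differences: -24524  -37052  -53276  -73676  -98732  -128924
Third differences: -12528  -16224  -20400  -25056  -30192
Fourth differences: -3696  -4176  -4656  -5136
Fifth differences: -480  -480  -480
Fifth differences constant at -480.
-5136 − 480 = -5616;  -30192 − 5616 = -35808;  -128924 − 35808 = -164732;  -446754 − 164732 = -611486;  -1332165 − 611486 = -1943651
-5616 − 480 = -6096;  -35808 − 6096 = -41904;  -164732 − 41904 = -206636;  -611486 − 206636 = -818122;  -1943651 − 818122 = -2761773
-6096 − 480 = -6576;  -41904 − 6576 = -48480;  -206636 − 48480 = -255116;  -818122 − 255116 = -1073238;  -2761773 − 1073238 = -3835011
-6576 − 480 = -7056;  -48480 − 7056 = -55536;  -255116 − 55536 = -310652;  -1073238 − 310652 = -1383890;  -3835011 − 1383890 = -5218901

-5218901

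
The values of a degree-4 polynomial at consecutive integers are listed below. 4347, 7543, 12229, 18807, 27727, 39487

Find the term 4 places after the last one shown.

3196, 4686, 6578, 8920, 11760
1490, 1892, 2342, 2840
402, 450, 498
48, 48
Constant fourth difference = 48, so extend:
498 + 48 = 546;  2840 + 546 = 3386;  11760 + 3386 = 15146;  39487 + 15146 = 54633
546 + 48 = 594;  3386 + 594 = 3980;  15146 + 3980 = 19126;  54633 + 19126 = 73759
594 + 48 = 642;  3980 + 642 = 4622;  19126 + 4622 = 23748;  73759 + 23748 = 97507
642 + 48 = 690;  4622 + 690 = 5312;  23748 + 5312 = 29060;  97507 + 29060 = 126567

126567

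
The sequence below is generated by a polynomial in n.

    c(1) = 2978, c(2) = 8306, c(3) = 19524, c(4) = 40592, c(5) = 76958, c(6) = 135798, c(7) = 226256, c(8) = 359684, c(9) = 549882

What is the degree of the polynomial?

First differences: 5328, 11218, 21068, 36366, 58840, 90458, 133428, 190198
Second differences: 5890, 9850, 15298, 22474, 31618, 42970, 56770
Third differences: 3960, 5448, 7176, 9144, 11352, 13800
Fourth differences: 1488, 1728, 1968, 2208, 2448
Fifth differences: 240, 240, 240, 240
The fifth differences are constant, so the polynomial has degree 5.

5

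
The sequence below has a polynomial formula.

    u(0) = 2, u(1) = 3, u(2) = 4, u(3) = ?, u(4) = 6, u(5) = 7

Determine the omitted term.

Using the first 3 terms:
D1: 1, 1
Constant first difference = 1.
Extend forward: 4 + 1 = 5

5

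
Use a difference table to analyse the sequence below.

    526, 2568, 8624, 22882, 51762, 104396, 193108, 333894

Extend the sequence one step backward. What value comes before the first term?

62

First differences: 2042, 6056, 14258, 28880, 52634, 88712, 140786
Second differences: 4014, 8202, 14622, 23754, 36078, 52074
Third differences: 4188, 6420, 9132, 12324, 15996
Fourth differences: 2232, 2712, 3192, 3672
Fifth differences: 480, 480, 480
The fifth differences are constant at 480.
Work back: 2232 − 480 = 1752;  4188 − 1752 = 2436;  4014 − 2436 = 1578;  2042 − 1578 = 464;  526 − 464 = 62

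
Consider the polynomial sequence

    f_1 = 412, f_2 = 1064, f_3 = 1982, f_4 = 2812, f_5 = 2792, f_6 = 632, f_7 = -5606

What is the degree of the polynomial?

5

First differences: 652, 918, 830, -20, -2160, -6238
Second differences: 266, -88, -850, -2140, -4078
Third differences: -354, -762, -1290, -1938
Fourth differences: -408, -528, -648
Fifth differences: -120, -120
The fifth differences are constant, so the polynomial has degree 5.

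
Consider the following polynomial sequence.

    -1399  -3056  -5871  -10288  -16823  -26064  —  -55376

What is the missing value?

-38671

Using the first 6 terms:
-1657, -2815, -4417, -6535, -9241
-1158, -1602, -2118, -2706
-444, -516, -588
-72, -72
Constant fourth difference = -72.
Extend forward: -588 − 72 = -660;  -2706 − 660 = -3366;  -9241 − 3366 = -12607;  -26064 − 12607 = -38671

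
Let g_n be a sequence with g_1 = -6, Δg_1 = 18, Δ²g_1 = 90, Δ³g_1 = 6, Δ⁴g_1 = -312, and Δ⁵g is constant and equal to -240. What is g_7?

-4548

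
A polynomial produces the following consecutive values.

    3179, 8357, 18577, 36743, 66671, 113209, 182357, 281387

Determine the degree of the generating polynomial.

5

Δ: 5178, 10220, 18166, 29928, 46538, 69148, 99030
Δ²: 5042, 7946, 11762, 16610, 22610, 29882
Δ³: 2904, 3816, 4848, 6000, 7272
Δ⁴: 912, 1032, 1152, 1272
Δ⁵: 120, 120, 120
The fifth differences are constant, so the polynomial has degree 5.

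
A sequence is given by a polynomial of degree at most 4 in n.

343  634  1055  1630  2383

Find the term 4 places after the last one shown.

First differences: 291, 421, 575, 753
Second differences: 130, 154, 178
Third differences: 24, 24
Constant third difference = 24, so extend:
178 + 24 = 202;  753 + 202 = 955;  2383 + 955 = 3338
202 + 24 = 226;  955 + 226 = 1181;  3338 + 1181 = 4519
226 + 24 = 250;  1181 + 250 = 1431;  4519 + 1431 = 5950
250 + 24 = 274;  1431 + 274 = 1705;  5950 + 1705 = 7655

7655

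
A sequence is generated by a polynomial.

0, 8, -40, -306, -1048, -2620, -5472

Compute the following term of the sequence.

Δ: 8, -48, -266, -742, -1572, -2852
Δ²: -56, -218, -476, -830, -1280
Δ³: -162, -258, -354, -450
Δ⁴: -96, -96, -96
Fourth differences constant at -96.
-450 − 96 = -546;  -1280 − 546 = -1826;  -2852 − 1826 = -4678;  -5472 − 4678 = -10150

-10150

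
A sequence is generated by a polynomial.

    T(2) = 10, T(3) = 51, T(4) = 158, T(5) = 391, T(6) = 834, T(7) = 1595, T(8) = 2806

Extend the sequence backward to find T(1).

-1

41  107  233  443  761  1211
66  126  210  318  450
60  84  108  132
24  24  24
The fourth differences are constant at 24.
Work back: 60 − 24 = 36;  66 − 36 = 30;  41 − 30 = 11;  10 − 11 = -1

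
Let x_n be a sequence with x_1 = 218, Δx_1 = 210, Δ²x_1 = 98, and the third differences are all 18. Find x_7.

Build the table forward from the leading diagonal:
Δ³: 18, 18, 18, 18, 18, 18, 18
Δ²: 98, 116, 134, 152, 170, 188, 206
Δ: 210, 308, 424, 558, 710, 880, 1068
x: 218, 428, 736, 1160, 1718, 2428, 3308

3308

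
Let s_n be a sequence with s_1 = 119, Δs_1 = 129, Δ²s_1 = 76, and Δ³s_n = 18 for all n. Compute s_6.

1704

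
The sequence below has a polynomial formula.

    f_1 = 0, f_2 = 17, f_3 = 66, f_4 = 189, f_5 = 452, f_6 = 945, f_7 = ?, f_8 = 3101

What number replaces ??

Using the first 6 terms:
D1: 17, 49, 123, 263, 493
D2: 32, 74, 140, 230
D3: 42, 66, 90
D4: 24, 24
Constant fourth difference = 24.
Extend forward: 90 + 24 = 114;  230 + 114 = 344;  493 + 344 = 837;  945 + 837 = 1782

1782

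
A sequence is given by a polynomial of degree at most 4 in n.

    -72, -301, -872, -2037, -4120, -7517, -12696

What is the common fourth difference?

-72

First differences: -229, -571, -1165, -2083, -3397, -5179
Second differences: -342, -594, -918, -1314, -1782
Third differences: -252, -324, -396, -468
Fourth differences: -72, -72, -72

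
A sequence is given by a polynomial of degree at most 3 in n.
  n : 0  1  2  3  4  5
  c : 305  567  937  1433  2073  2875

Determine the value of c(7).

D1: 262  370  496  640  802
D2: 108  126  144  162
D3: 18  18  18
Constant third difference = 18, so extend:
162 + 18 = 180;  802 + 180 = 982;  2875 + 982 = 3857
180 + 18 = 198;  982 + 198 = 1180;  3857 + 1180 = 5037

5037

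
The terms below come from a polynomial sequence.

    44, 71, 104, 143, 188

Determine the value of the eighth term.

359

Δ: 27 , 33 , 39 , 45
Δ²: 6 , 6 , 6
Second differences constant at 6.
45 + 6 = 51;  188 + 51 = 239
51 + 6 = 57;  239 + 57 = 296
57 + 6 = 63;  296 + 63 = 359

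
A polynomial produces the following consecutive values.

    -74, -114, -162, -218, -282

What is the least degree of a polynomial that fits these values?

D1: -40, -48, -56, -64
D2: -8, -8, -8
The second differences are constant, so the polynomial has degree 2.

2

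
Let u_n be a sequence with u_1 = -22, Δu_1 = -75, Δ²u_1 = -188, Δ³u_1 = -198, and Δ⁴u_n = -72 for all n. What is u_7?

Build the table forward from the leading diagonal:
Δ⁴: -72  -72  -72  -72  -72  -72  -72
Δ³: -198  -270  -342  -414  -486  -558  -630
Δ²: -188  -386  -656  -998  -1412  -1898  -2456
Δ: -75  -263  -649  -1305  -2303  -3715  -5613
u: -22  -97  -360  -1009  -2314  -4617  -8332

-8332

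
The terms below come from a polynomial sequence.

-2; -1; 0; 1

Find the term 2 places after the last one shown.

1, 1, 1
The first differences are constant (1).
1 + 1 = 2
2 + 1 = 3

3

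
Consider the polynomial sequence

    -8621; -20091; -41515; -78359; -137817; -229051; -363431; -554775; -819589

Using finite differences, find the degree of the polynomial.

5

-11470, -21424, -36844, -59458, -91234, -134380, -191344, -264814
-9954, -15420, -22614, -31776, -43146, -56964, -73470
-5466, -7194, -9162, -11370, -13818, -16506
-1728, -1968, -2208, -2448, -2688
-240, -240, -240, -240
The fifth differences are constant, so the polynomial has degree 5.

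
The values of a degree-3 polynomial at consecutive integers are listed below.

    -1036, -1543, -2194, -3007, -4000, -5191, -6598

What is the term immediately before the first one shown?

-655

-507  -651  -813  -993  -1191  -1407
-144  -162  -180  -198  -216
-18  -18  -18  -18
The third differences are constant at -18.
Work back: -144 + 18 = -126;  -507 + 126 = -381;  -1036 + 381 = -655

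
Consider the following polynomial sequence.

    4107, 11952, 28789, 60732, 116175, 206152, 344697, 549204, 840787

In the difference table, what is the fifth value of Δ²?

48568

Δ: 7845, 16837, 31943, 55443, 89977, 138545, 204507, 291583
Δ²: 8992, 15106, 23500, 34534, 48568, 65962, 87076
Δ³: 6114, 8394, 11034, 14034, 17394, 21114
Δ⁴: 2280, 2640, 3000, 3360, 3720
Δ⁵: 360, 360, 360, 360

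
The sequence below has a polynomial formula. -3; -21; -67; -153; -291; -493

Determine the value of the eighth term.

-18 , -46 , -86 , -138 , -202
-28 , -40 , -52 , -64
-12 , -12 , -12
Constant third difference = -12, so extend:
-64 − 12 = -76;  -202 − 76 = -278;  -493 − 278 = -771
-76 − 12 = -88;  -278 − 88 = -366;  -771 − 366 = -1137

-1137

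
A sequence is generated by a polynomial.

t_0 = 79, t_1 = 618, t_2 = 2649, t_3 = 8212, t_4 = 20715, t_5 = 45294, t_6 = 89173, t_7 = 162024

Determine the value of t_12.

First differences: 539, 2031, 5563, 12503, 24579, 43879, 72851
Second differences: 1492, 3532, 6940, 12076, 19300, 28972
Third differences: 2040, 3408, 5136, 7224, 9672
Fourth differences: 1368, 1728, 2088, 2448
Fifth differences: 360, 360, 360
Constant fifth difference = 360, so extend:
2448 + 360 = 2808;  9672 + 2808 = 12480;  28972 + 12480 = 41452;  72851 + 41452 = 114303;  162024 + 114303 = 276327
2808 + 360 = 3168;  12480 + 3168 = 15648;  41452 + 15648 = 57100;  114303 + 57100 = 171403;  276327 + 171403 = 447730
3168 + 360 = 3528;  15648 + 3528 = 19176;  57100 + 19176 = 76276;  171403 + 76276 = 247679;  447730 + 247679 = 695409
3528 + 360 = 3888;  19176 + 3888 = 23064;  76276 + 23064 = 99340;  247679 + 99340 = 347019;  695409 + 347019 = 1042428
3888 + 360 = 4248;  23064 + 4248 = 27312;  99340 + 27312 = 126652;  347019 + 126652 = 473671;  1042428 + 473671 = 1516099

1516099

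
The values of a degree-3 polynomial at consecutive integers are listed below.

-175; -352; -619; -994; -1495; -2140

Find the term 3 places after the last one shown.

-5119

D1: -177, -267, -375, -501, -645
D2: -90, -108, -126, -144
D3: -18, -18, -18
Third differences constant at -18.
-144 − 18 = -162;  -645 − 162 = -807;  -2140 − 807 = -2947
-162 − 18 = -180;  -807 − 180 = -987;  -2947 − 987 = -3934
-180 − 18 = -198;  -987 − 198 = -1185;  -3934 − 1185 = -5119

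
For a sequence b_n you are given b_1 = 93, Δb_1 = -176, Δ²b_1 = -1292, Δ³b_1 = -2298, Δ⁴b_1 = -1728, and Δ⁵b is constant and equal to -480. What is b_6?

-45807

Build the table forward from the leading diagonal:
D5: -480, -480, -480, -480, -480, -480
D4: -1728, -2208, -2688, -3168, -3648, -4128
D3: -2298, -4026, -6234, -8922, -12090, -15738
D2: -1292, -3590, -7616, -13850, -22772, -34862
D1: -176, -1468, -5058, -12674, -26524, -49296
b: 93, -83, -1551, -6609, -19283, -45807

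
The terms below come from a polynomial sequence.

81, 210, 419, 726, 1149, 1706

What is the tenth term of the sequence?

Δ: 129 , 209 , 307 , 423 , 557
Δ²: 80 , 98 , 116 , 134
Δ³: 18 , 18 , 18
Constant third difference = 18, so extend:
134 + 18 = 152;  557 + 152 = 709;  1706 + 709 = 2415
152 + 18 = 170;  709 + 170 = 879;  2415 + 879 = 3294
170 + 18 = 188;  879 + 188 = 1067;  3294 + 1067 = 4361
188 + 18 = 206;  1067 + 206 = 1273;  4361 + 1273 = 5634

5634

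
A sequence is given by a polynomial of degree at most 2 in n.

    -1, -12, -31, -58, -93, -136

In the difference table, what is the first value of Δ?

-11

Δ: -11, -19, -27, -35, -43
Δ²: -8, -8, -8, -8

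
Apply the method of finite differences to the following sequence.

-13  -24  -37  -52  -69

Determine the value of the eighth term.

First differences: -11 , -13 , -15 , -17
Second differences: -2 , -2 , -2
Constant second difference = -2, so extend:
-17 − 2 = -19;  -69 − 19 = -88
-19 − 2 = -21;  -88 − 21 = -109
-21 − 2 = -23;  -109 − 23 = -132

-132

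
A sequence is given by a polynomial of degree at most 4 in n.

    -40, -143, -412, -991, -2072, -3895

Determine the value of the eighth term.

D1: -103 , -269 , -579 , -1081 , -1823
D2: -166 , -310 , -502 , -742
D3: -144 , -192 , -240
D4: -48 , -48
The fourth differences are constant (-48).
-240 − 48 = -288;  -742 − 288 = -1030;  -1823 − 1030 = -2853;  -3895 − 2853 = -6748
-288 − 48 = -336;  -1030 − 336 = -1366;  -2853 − 1366 = -4219;  -6748 − 4219 = -10967

-10967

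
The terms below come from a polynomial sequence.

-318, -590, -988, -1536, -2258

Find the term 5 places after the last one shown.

-9318

Δ: -272, -398, -548, -722
Δ²: -126, -150, -174
Δ³: -24, -24
Third differences constant at -24.
-174 − 24 = -198;  -722 − 198 = -920;  -2258 − 920 = -3178
-198 − 24 = -222;  -920 − 222 = -1142;  -3178 − 1142 = -4320
-222 − 24 = -246;  -1142 − 246 = -1388;  -4320 − 1388 = -5708
-246 − 24 = -270;  -1388 − 270 = -1658;  -5708 − 1658 = -7366
-270 − 24 = -294;  -1658 − 294 = -1952;  -7366 − 1952 = -9318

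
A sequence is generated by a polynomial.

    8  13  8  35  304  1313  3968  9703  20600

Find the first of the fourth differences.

168

First differences: 5, -5, 27, 269, 1009, 2655, 5735, 10897
Second differences: -10, 32, 242, 740, 1646, 3080, 5162
Third differences: 42, 210, 498, 906, 1434, 2082
Fourth differences: 168, 288, 408, 528, 648
Fifth differences: 120, 120, 120, 120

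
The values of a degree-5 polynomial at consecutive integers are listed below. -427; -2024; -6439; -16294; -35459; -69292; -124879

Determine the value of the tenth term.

-523984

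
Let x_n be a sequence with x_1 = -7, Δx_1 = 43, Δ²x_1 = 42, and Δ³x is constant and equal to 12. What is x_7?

1121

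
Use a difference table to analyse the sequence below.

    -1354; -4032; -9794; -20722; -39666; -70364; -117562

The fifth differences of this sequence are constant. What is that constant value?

D1: -2678, -5762, -10928, -18944, -30698, -47198
D2: -3084, -5166, -8016, -11754, -16500
D3: -2082, -2850, -3738, -4746
D4: -768, -888, -1008
D5: -120, -120

-120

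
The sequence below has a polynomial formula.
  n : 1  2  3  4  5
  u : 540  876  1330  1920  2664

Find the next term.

3580

First differences: 336 , 454 , 590 , 744
Second differences: 118 , 136 , 154
Third differences: 18 , 18
The third differences are constant (18).
154 + 18 = 172;  744 + 172 = 916;  2664 + 916 = 3580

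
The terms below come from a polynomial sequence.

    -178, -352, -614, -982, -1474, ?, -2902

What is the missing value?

Using the first 5 terms:
Δ: -174, -262, -368, -492
Δ²: -88, -106, -124
Δ³: -18, -18
Constant third difference = -18.
Extend forward: -124 − 18 = -142;  -492 − 142 = -634;  -1474 − 634 = -2108

-2108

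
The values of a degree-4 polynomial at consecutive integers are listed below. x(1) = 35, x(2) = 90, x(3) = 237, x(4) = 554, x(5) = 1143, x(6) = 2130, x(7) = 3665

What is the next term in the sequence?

D1: 55 , 147 , 317 , 589 , 987 , 1535
D2: 92 , 170 , 272 , 398 , 548
D3: 78 , 102 , 126 , 150
D4: 24 , 24 , 24
Constant fourth difference = 24, so extend:
150 + 24 = 174;  548 + 174 = 722;  1535 + 722 = 2257;  3665 + 2257 = 5922

5922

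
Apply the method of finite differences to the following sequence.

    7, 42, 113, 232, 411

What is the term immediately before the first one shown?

-4

First differences: 35  71  119  179
Second differences: 36  48  60
Third differences: 12  12
The third differences are constant at 12.
Work back: 36 − 12 = 24;  35 − 24 = 11;  7 − 11 = -4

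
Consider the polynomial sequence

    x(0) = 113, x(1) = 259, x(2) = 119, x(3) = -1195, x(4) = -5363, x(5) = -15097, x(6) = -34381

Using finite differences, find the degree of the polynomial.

D1: 146, -140, -1314, -4168, -9734, -19284
D2: -286, -1174, -2854, -5566, -9550
D3: -888, -1680, -2712, -3984
D4: -792, -1032, -1272
D5: -240, -240
The fifth differences are constant, so the polynomial has degree 5.

5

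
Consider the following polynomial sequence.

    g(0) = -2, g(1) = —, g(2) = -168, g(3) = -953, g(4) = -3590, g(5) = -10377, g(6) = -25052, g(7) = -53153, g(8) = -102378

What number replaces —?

-17

Using the last 7 terms:
D1: -785  -2637  -6787  -14675  -28101  -49225
D2: -1852  -4150  -7888  -13426  -21124
D3: -2298  -3738  -5538  -7698
D4: -1440  -1800  -2160
D5: -360  -360
Constant fifth difference = -360.
Extend backward: -1440 + 360 = -1080;  -2298 + 1080 = -1218;  -1852 + 1218 = -634;  -785 + 634 = -151;  -168 + 151 = -17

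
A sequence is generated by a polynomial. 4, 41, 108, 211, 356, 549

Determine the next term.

796

First differences: 37 , 67 , 103 , 145 , 193
Second differences: 30 , 36 , 42 , 48
Third differences: 6 , 6 , 6
The third differences are constant (6).
48 + 6 = 54;  193 + 54 = 247;  549 + 247 = 796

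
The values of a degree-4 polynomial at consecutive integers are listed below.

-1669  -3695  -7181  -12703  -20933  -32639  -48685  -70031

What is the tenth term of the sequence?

D1: -2026  -3486  -5522  -8230  -11706  -16046  -21346
D2: -1460  -2036  -2708  -3476  -4340  -5300
D3: -576  -672  -768  -864  -960
D4: -96  -96  -96  -96
The fourth differences are constant (-96).
-960 − 96 = -1056;  -5300 − 1056 = -6356;  -21346 − 6356 = -27702;  -70031 − 27702 = -97733
-1056 − 96 = -1152;  -6356 − 1152 = -7508;  -27702 − 7508 = -35210;  -97733 − 35210 = -132943

-132943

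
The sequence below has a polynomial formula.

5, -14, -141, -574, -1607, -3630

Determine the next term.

-19, -127, -433, -1033, -2023
-108, -306, -600, -990
-198, -294, -390
-96, -96
Constant fourth difference = -96, so extend:
-390 − 96 = -486;  -990 − 486 = -1476;  -2023 − 1476 = -3499;  -3630 − 3499 = -7129

-7129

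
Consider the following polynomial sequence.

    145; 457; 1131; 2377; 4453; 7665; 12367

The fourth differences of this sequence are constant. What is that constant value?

Δ: 312, 674, 1246, 2076, 3212, 4702
Δ²: 362, 572, 830, 1136, 1490
Δ³: 210, 258, 306, 354
Δ⁴: 48, 48, 48

48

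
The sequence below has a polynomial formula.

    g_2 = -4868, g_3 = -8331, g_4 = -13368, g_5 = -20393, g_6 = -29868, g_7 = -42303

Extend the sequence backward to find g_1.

First differences: -3463  -5037  -7025  -9475  -12435
Second differences: -1574  -1988  -2450  -2960
Third differences: -414  -462  -510
Fourth differences: -48  -48
The fourth differences are constant at -48.
Work back: -414 + 48 = -366;  -1574 + 366 = -1208;  -3463 + 1208 = -2255;  -4868 + 2255 = -2613

-2613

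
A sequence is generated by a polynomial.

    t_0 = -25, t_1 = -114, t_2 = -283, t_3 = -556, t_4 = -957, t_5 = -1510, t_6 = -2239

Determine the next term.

-3168

Δ: -89, -169, -273, -401, -553, -729
Δ²: -80, -104, -128, -152, -176
Δ³: -24, -24, -24, -24
Constant third difference = -24, so extend:
-176 − 24 = -200;  -729 − 200 = -929;  -2239 − 929 = -3168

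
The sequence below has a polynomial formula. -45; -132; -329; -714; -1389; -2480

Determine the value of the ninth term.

-9869

Δ: -87, -197, -385, -675, -1091
Δ²: -110, -188, -290, -416
Δ³: -78, -102, -126
Δ⁴: -24, -24
Constant fourth difference = -24, so extend:
-126 − 24 = -150;  -416 − 150 = -566;  -1091 − 566 = -1657;  -2480 − 1657 = -4137
-150 − 24 = -174;  -566 − 174 = -740;  -1657 − 740 = -2397;  -4137 − 2397 = -6534
-174 − 24 = -198;  -740 − 198 = -938;  -2397 − 938 = -3335;  -6534 − 3335 = -9869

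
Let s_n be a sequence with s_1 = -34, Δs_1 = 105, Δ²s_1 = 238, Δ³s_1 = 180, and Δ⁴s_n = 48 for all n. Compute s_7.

8486

Build the table forward from the leading diagonal:
Fourth differences: 48  48  48  48  48  48  48
Third differences: 180  228  276  324  372  420  468
Second differences: 238  418  646  922  1246  1618  2038
First differences: 105  343  761  1407  2329  3575  5193
s: -34  71  414  1175  2582  4911  8486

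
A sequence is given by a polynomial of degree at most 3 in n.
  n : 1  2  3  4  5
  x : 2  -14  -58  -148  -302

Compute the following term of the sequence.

Δ: -16  -44  -90  -154
Δ²: -28  -46  -64
Δ³: -18  -18
Constant third difference = -18, so extend:
-64 − 18 = -82;  -154 − 82 = -236;  -302 − 236 = -538

-538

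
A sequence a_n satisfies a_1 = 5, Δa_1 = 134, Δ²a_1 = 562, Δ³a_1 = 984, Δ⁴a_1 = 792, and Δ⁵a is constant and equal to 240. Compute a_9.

140797

Build the table forward from the leading diagonal:
D5: 240  240  240  240  240  240  240  240  240
D4: 792  1032  1272  1512  1752  1992  2232  2472  2712
D3: 984  1776  2808  4080  5592  7344  9336  11568  14040
D2: 562  1546  3322  6130  10210  15802  23146  32482  44050
D1: 134  696  2242  5564  11694  21904  37706  60852  93334
a: 5  139  835  3077  8641  20335  42239  79945  140797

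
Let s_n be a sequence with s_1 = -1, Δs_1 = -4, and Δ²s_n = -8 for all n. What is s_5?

-65

Build the table forward from the leading diagonal:
D2: -8  -8  -8  -8  -8
D1: -4  -12  -20  -28  -36
s: -1  -5  -17  -37  -65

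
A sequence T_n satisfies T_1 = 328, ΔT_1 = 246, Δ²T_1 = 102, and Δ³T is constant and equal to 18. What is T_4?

1390

Build the table forward from the leading diagonal:
D3: 18  18  18  18
D2: 102  120  138  156
D1: 246  348  468  606
T: 328  574  922  1390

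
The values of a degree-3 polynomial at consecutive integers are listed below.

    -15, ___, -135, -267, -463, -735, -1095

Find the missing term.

Using the last 5 terms:
D1: -132  -196  -272  -360
D2: -64  -76  -88
D3: -12  -12
Constant third difference = -12.
Extend backward: -64 + 12 = -52;  -132 + 52 = -80;  -135 + 80 = -55

-55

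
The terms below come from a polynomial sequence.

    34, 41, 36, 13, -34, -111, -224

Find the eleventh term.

7, -5, -23, -47, -77, -113
-12, -18, -24, -30, -36
-6, -6, -6, -6
Constant third difference = -6, so extend:
-36 − 6 = -42;  -113 − 42 = -155;  -224 − 155 = -379
-42 − 6 = -48;  -155 − 48 = -203;  -379 − 203 = -582
-48 − 6 = -54;  -203 − 54 = -257;  -582 − 257 = -839
-54 − 6 = -60;  -257 − 60 = -317;  -839 − 317 = -1156

-1156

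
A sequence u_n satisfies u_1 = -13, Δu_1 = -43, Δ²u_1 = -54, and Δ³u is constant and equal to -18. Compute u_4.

Build the table forward from the leading diagonal:
Δ³: -18, -18, -18, -18
Δ²: -54, -72, -90, -108
Δ: -43, -97, -169, -259
u: -13, -56, -153, -322

-322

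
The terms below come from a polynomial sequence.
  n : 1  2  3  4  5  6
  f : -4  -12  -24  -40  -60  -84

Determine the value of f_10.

-220

First differences: -8, -12, -16, -20, -24
Second differences: -4, -4, -4, -4
The second differences are constant (-4).
-24 − 4 = -28;  -84 − 28 = -112
-28 − 4 = -32;  -112 − 32 = -144
-32 − 4 = -36;  -144 − 36 = -180
-36 − 4 = -40;  -180 − 40 = -220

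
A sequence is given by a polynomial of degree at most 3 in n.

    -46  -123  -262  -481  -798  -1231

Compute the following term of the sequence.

First differences: -77 , -139 , -219 , -317 , -433
Second differences: -62 , -80 , -98 , -116
Third differences: -18 , -18 , -18
Constant third difference = -18, so extend:
-116 − 18 = -134;  -433 − 134 = -567;  -1231 − 567 = -1798

-1798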